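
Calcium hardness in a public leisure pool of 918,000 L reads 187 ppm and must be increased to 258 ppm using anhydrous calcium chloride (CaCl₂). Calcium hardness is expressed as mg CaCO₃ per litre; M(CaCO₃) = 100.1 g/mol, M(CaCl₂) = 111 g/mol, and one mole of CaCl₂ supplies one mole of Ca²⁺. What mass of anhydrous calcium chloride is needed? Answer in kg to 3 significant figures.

Hardness to add: (258 − 187) = 71 mg/L as CaCO₃ × 918,000 L = 65,180 g as CaCO₃.
Moles of Ca²⁺ (1 mol Ca²⁺ ≡ 1 mol CaCO₃): 65,180 / 100.1 g/mol = 651.1 mol.
Mass of CaCl₂: 651.1 × 111 = 72,280 g.

72.3 kg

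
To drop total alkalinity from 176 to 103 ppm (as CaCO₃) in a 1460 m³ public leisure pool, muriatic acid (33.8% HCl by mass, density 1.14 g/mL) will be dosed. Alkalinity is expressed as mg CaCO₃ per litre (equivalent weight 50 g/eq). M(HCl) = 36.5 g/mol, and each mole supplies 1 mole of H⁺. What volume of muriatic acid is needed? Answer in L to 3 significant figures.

Volume: 1460 m³ = 1,460,000 L.
Alkalinity to neutralize: (176 − 103) = 73 mg/L as CaCO₃ × 1,460,000 L = 106,600 g as CaCO₃.
Equivalents of H⁺ required: 106,600 ÷ 50 g/eq = 2132 eq = 2132 mol HCl.
Mass of HCl: 2132 × 36.5 = 77,800 g.
Mass of 33.8% solution: 77,800 / 0.338 = 230,200 g.
Volume: 230,200 g ÷ 1.14 g/mL = 201,900 mL.

202 L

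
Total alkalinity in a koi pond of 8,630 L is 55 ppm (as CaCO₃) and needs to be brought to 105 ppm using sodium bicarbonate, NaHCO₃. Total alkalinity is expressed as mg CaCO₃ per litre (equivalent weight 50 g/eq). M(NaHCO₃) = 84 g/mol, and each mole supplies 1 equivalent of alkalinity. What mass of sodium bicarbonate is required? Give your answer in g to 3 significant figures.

Alkalinity to add: (105 − 55) = 50 mg/L as CaCO₃ × 8,630 L = 431.5 g as CaCO₃.
Equivalents: 431.5 g ÷ 50 g/eq = 8.63 eq.
NaHCO₃ supplies 1 eq per mole → 8.63 mol.
Mass: 8.63 mol × 84 g/mol = 724.9 g.

725 g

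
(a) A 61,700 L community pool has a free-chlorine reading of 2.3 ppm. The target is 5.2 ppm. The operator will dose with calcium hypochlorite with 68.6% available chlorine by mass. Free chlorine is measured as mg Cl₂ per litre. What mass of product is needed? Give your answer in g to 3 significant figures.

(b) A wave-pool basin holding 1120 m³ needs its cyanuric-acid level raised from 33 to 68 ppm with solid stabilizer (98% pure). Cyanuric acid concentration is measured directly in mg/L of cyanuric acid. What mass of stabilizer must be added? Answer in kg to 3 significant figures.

(a) 261 g; (b) 40.0 kg

(a) Chlorine deficit: 5.2 − 2.3 = 2.9 ppm = 2.9 mg/L as Cl₂.
(a) Cl₂ equivalent needed: 2.9 mg/L × 61,700 L = 178,900 mg = 178.9 g.
(a) Product at 68.6% available chlorine: 178.9 / 0.686 = 260.8 g.

(b) Volume: 1120 m³ = 1,120,000 L.
(b) CYA to add: (68 − 33) = 35 mg/L × 1,120,000 L = 39,200 g cyanuric acid.
(b) At 98% purity: 39,200 / 0.98 = 40,000 g product.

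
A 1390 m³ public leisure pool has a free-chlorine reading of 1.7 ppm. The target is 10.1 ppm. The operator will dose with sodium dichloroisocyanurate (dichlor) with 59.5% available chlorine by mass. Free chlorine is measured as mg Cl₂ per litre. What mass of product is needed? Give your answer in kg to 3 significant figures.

19.6 kg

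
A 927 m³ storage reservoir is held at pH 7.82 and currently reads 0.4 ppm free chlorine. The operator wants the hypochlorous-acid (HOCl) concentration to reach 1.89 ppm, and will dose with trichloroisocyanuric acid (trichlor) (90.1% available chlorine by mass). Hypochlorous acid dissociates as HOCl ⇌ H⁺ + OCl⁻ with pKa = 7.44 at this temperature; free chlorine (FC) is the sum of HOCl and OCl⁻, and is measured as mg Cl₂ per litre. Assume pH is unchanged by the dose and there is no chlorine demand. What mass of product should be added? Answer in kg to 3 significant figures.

6.20 kg

Volume: 927 m³ = 927,000 L.
[OCl⁻]/[HOCl] = 10^(pH − pKa) = 10^(7.82 − 7.44) = 2.399; fraction as HOCl = 1/(1 + 2.399) = 0.2942.
Free chlorine required for 1.89 ppm HOCl: 1.89 / 0.2942 = 6.424 ppm.
FC to add: 6.424 − 0.4 = 6.024 mg/L as Cl₂.
Cl₂ equivalent: 6.024 mg/L × 927,000 L = 5584 g.
Product at 90.1% available Cl: 5584 / 0.901 = 6198 g.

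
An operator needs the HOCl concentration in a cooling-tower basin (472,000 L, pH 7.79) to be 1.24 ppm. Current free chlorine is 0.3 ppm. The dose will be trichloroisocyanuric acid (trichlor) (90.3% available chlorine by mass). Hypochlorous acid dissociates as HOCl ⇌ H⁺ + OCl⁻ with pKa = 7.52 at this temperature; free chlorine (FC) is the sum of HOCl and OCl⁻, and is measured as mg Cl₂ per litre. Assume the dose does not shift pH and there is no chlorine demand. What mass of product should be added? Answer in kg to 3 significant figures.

[OCl⁻]/[HOCl] = 10^(pH − pKa) = 10^(7.79 − 7.52) = 1.862; fraction as HOCl = 1/(1 + 1.862) = 0.3494.
Free chlorine required for 1.24 ppm HOCl: 1.24 / 0.3494 = 3.549 ppm.
FC to add: 3.549 − 0.3 = 3.249 mg/L as Cl₂.
Cl₂ equivalent: 3.249 mg/L × 472,000 L = 1534 g.
Product at 90.3% available Cl: 1534 / 0.903 = 1698 g.

1.70 kg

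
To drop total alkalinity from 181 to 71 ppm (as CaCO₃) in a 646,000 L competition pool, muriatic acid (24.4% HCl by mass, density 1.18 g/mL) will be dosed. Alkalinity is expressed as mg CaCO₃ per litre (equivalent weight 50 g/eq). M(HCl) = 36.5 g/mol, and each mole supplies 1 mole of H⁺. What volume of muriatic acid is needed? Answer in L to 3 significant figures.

180 L

Alkalinity to neutralize: (181 − 71) = 110 mg/L as CaCO₃ × 646,000 L = 71,060 g as CaCO₃.
Equivalents of H⁺ required: 71,060 ÷ 50 g/eq = 1421 eq = 1421 mol HCl.
Mass of HCl: 1421 × 36.5 = 51,870 g.
Mass of 24.4% solution: 51,870 / 0.244 = 212,600 g.
Volume: 212,600 g ÷ 1.18 g/mL = 180,200 mL.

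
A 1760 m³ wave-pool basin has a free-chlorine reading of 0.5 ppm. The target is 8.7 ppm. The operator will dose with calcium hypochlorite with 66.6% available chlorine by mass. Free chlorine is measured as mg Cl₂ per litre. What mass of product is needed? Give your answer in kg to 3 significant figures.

21.7 kg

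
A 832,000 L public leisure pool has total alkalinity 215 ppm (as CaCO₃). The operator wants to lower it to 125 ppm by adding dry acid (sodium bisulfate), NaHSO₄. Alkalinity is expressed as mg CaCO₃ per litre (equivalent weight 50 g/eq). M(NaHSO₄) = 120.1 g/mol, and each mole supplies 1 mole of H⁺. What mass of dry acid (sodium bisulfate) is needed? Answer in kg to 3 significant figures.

180 kg

Alkalinity to neutralize: (215 − 125) = 90 mg/L as CaCO₃ × 832,000 L = 74,880 g as CaCO₃.
Equivalents of H⁺ required: 74,880 ÷ 50 g/eq = 1498 eq = 1498 mol NaHSO₄.
Mass of NaHSO₄: 1498 × 120.1 = 179,900 g.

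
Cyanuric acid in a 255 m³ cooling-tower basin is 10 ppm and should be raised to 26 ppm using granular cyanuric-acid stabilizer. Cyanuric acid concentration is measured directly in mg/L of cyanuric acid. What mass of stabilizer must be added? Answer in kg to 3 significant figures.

Volume: 255 m³ = 255,000 L.
CYA to add: (26 − 10) = 16 mg/L × 255,000 L = 4080 g cyanuric acid.

4.08 kg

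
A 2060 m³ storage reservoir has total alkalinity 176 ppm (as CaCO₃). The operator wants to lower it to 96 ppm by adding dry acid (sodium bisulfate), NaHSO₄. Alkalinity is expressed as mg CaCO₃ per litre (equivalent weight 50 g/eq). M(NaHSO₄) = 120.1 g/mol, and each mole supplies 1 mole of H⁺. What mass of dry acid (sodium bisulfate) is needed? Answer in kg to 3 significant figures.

396 kg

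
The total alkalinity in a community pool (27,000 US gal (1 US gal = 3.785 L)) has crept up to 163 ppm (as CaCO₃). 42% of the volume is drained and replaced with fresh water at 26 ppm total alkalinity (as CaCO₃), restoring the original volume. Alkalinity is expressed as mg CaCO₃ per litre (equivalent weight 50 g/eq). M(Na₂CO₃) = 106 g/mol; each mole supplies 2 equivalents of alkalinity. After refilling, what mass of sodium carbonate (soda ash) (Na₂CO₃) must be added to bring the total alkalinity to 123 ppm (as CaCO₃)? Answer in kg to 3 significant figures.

1.90 kg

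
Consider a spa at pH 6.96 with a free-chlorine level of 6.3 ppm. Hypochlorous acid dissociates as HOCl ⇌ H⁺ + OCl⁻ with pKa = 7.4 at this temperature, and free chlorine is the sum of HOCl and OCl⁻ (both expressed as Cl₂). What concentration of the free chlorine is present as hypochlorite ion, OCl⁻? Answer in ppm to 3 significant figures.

[OCl⁻]/[HOCl] = 10^(pH − pKa) = 10^(6.96 − 7.4) = 10^-0.44 = 0.3631.
Fraction as HOCl = 1 / (1 + 0.3631) = 0.7336.
OCl⁻ = (1 − 0.7336) × 6.3 ppm = 1.678 ppm.

1.68 ppm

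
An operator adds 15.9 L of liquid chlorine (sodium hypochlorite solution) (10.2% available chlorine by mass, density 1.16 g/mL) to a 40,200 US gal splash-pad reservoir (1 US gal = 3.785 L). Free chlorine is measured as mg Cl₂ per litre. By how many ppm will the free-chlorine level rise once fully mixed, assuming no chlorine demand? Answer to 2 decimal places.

Volume: 40,200 US gal × 3.785 L/gal = 152,157 L.
Mass of solution: 15.9 L × 1000 mL/L × 1.16 g/mL = 18,440 g.
Available chlorine delivered: 18,440 g × 0.102 = 1881 g as Cl₂.
Concentration rise: 1881 g / 152,157 L = 12.36 mg/L = 12.36 ppm.

12.36 ppm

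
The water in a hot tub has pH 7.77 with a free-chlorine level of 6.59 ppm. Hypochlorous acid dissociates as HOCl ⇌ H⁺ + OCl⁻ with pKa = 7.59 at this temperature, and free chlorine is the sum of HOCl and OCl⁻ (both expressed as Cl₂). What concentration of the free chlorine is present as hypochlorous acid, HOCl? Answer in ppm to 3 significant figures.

[OCl⁻]/[HOCl] = 10^(pH − pKa) = 10^(7.77 − 7.59) = 10^0.18 = 1.514.
Fraction as HOCl = 1 / (1 + 1.514) = 0.3978.
HOCl = 0.3978 × 6.59 ppm = 2.622 ppm.

2.62 ppm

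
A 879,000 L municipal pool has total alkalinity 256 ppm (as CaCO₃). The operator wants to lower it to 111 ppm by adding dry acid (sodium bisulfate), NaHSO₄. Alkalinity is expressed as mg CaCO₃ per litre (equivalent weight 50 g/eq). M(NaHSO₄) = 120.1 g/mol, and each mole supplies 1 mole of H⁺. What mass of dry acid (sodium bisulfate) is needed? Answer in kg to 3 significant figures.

Alkalinity to neutralize: (256 − 111) = 145 mg/L as CaCO₃ × 879,000 L = 127,500 g as CaCO₃.
Equivalents of H⁺ required: 127,500 ÷ 50 g/eq = 2549 eq = 2549 mol NaHSO₄.
Mass of NaHSO₄: 2549 × 120.1 = 306,100 g.

306 kg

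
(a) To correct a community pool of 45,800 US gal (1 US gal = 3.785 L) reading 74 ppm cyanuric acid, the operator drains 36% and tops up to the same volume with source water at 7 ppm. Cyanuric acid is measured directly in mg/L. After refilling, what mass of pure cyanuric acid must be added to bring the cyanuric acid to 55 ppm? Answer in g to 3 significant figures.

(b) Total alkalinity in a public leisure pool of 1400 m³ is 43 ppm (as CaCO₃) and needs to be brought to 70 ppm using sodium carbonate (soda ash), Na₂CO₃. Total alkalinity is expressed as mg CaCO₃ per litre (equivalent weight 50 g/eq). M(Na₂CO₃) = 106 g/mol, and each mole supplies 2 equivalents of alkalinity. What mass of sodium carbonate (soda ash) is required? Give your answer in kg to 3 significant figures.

(a) Volume: 45,800 US gal × 3.785 L/gal = 173,353 L.
(a) After draining 36% and refilling: 74 × 0.64 + 7 × 0.36 = 49.88 ppm.
(a) Deficit to target: 55 − 49.88 = 5.12 mg/L.
(a) Mass: 5.12 mg/L × 173,353 L = 887.6 g cyanuric acid.

(b) Volume: 1400 m³ = 1,400,000 L.
(b) Alkalinity to add: (70 − 43) = 27 mg/L as CaCO₃ × 1,400,000 L = 37,800 g as CaCO₃.
(b) Equivalents: 37,800 g ÷ 50 g/eq = 756 eq.
(b) Each mole of Na₂CO₃ supplies 2 eq, so 756 / 2 = 378 mol.
(b) Mass: 378 mol × 106 g/mol = 40,070 g.

(a) 888 g; (b) 40.1 kg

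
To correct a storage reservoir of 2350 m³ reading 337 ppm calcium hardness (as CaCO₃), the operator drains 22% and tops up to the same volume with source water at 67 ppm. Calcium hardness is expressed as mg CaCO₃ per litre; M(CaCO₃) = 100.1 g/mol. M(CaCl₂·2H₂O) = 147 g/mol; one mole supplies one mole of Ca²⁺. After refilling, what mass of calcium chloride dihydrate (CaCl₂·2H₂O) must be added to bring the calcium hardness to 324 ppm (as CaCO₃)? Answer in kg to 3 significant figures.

Volume: 2350 m³ = 2,350,000 L.
After draining 22% and refilling: 337 × 0.78 + 67 × 0.22 = 277.6 ppm.
Deficit to target: 324 − 277.6 = 46.4 mg/L.
As CaCO₃: 46.4 mg/L × 2,350,000 L = 109,000 g; ÷ 100.1 = 1089 mol Ca²⁺.
Mass: 1089 × 147 = 160,100 g.

160 kg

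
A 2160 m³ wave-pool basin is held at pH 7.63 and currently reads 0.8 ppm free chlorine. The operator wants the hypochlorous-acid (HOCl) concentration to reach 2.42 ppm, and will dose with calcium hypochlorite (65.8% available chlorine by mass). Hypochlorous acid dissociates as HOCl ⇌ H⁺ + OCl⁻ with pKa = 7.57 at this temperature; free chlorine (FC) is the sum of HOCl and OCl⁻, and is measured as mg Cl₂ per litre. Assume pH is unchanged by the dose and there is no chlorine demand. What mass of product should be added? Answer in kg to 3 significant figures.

14.4 kg

Volume: 2160 m³ = 2,160,000 L.
[OCl⁻]/[HOCl] = 10^(pH − pKa) = 10^(7.63 − 7.57) = 1.148; fraction as HOCl = 1/(1 + 1.148) = 0.4655.
Free chlorine required for 2.42 ppm HOCl: 2.42 / 0.4655 = 5.199 ppm.
FC to add: 5.199 − 0.8 = 4.399 mg/L as Cl₂.
Cl₂ equivalent: 4.399 mg/L × 2,160,000 L = 9501 g.
Product at 65.8% available Cl: 9501 / 0.658 = 14,440 g.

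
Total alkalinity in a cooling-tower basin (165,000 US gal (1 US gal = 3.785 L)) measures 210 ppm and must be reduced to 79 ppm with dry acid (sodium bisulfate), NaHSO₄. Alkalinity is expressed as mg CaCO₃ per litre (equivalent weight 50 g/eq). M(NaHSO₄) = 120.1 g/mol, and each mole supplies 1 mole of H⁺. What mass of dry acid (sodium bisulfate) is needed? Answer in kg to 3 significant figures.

197 kg

Volume: 165,000 US gal × 3.785 L/gal = 624,525 L.
Alkalinity to neutralize: (210 − 79) = 131 mg/L as CaCO₃ × 624,525 L = 81,810 g as CaCO₃.
Equivalents of H⁺ required: 81,810 ÷ 50 g/eq = 1636 eq = 1636 mol NaHSO₄.
Mass of NaHSO₄: 1636 × 120.1 = 196,500 g.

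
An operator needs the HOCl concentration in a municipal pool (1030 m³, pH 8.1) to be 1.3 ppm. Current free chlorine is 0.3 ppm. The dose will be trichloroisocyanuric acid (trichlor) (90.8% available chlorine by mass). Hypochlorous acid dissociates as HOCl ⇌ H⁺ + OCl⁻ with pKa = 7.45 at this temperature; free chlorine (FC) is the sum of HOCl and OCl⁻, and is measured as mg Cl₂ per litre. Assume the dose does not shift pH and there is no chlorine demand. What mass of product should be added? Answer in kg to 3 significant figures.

Volume: 1030 m³ = 1,030,000 L.
[OCl⁻]/[HOCl] = 10^(pH − pKa) = 10^(8.1 − 7.45) = 4.467; fraction as HOCl = 1/(1 + 4.467) = 0.1829.
Free chlorine required for 1.3 ppm HOCl: 1.3 / 0.1829 = 7.107 ppm.
FC to add: 7.107 − 0.3 = 6.807 mg/L as Cl₂.
Cl₂ equivalent: 6.807 mg/L × 1,030,000 L = 7011 g.
Product at 90.8% available Cl: 7011 / 0.908 = 7721 g.

7.72 kg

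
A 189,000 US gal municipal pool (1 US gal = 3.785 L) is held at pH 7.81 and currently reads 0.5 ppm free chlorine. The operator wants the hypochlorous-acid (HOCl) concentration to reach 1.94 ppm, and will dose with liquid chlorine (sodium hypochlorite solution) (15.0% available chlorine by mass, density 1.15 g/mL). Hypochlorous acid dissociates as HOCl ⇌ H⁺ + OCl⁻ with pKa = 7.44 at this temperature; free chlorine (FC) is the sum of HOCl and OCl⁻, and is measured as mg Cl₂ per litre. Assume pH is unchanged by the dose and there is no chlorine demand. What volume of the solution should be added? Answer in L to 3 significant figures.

Volume: 189,000 US gal × 3.785 L/gal = 715,365 L.
[OCl⁻]/[HOCl] = 10^(pH − pKa) = 10^(7.81 − 7.44) = 2.344; fraction as HOCl = 1/(1 + 2.344) = 0.299.
Free chlorine required for 1.94 ppm HOCl: 1.94 / 0.299 = 6.488 ppm.
FC to add: 6.488 − 0.5 = 5.988 mg/L as Cl₂.
Cl₂ equivalent: 5.988 mg/L × 715,365 L = 4283 g.
Product at 15.0% available Cl: 4283 / 0.15 = 28,560 g.
Volume: 28,560 g ÷ 1.15 g/mL = 24,830 mL.

24.8 L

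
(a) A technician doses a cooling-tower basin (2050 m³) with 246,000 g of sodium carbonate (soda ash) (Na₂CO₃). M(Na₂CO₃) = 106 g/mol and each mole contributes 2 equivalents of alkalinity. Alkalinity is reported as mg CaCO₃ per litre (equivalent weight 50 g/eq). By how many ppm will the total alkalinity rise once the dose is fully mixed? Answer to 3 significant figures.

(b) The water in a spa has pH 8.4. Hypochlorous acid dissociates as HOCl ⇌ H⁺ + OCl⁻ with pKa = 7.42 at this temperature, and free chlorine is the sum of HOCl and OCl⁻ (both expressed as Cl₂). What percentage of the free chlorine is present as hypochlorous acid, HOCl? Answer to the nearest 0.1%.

(a) 113 ppm; (b) 9.5%

(a) Volume: 2050 m³ = 2,050,000 L.
(a) Moles of Na₂CO₃: 246,000 g ÷ 106 g/mol = 2321 mol → 4642 eq of alkalinity.
(a) As CaCO₃: 4642 eq × 50 g/eq = 232,100 g.
(a) Rise: 232,100 g / 2,050,000 L × 1000 = 113.2 mg/L.

(b) [OCl⁻]/[HOCl] = 10^(pH − pKa) = 10^(8.4 − 7.42) = 10^0.98 = 9.55.
(b) Fraction as HOCl = 1 / (1 + 9.55) = 0.09479.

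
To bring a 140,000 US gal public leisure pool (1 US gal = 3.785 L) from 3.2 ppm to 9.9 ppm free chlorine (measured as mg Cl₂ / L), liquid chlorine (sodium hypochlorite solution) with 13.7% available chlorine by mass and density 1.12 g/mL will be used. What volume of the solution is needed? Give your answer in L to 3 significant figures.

23.1 L

Volume: 140,000 US gal × 3.785 L/gal = 529,900 L.
Chlorine deficit: 9.9 − 3.2 = 6.7 ppm = 6.7 mg/L as Cl₂.
Cl₂ equivalent needed: 6.7 mg/L × 529,900 L = 3,550,000 mg = 3550 g.
Product at 13.7% available chlorine: 3550 / 0.137 = 25,910 g.
Volume at density 1.12 g/mL: 25,910 g ÷ 1.12 g/mL = 23,140 mL.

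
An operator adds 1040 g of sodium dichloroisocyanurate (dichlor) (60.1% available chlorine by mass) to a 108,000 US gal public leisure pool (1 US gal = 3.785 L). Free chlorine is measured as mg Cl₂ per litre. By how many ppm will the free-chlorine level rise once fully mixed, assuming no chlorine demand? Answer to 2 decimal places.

1.53 ppm

Volume: 108,000 US gal × 3.785 L/gal = 408,780 L.
Available chlorine delivered: 1040 g × 0.601 = 625 g as Cl₂.
Concentration rise: 625 g / 408,780 L = 1.529 mg/L = 1.53 ppm.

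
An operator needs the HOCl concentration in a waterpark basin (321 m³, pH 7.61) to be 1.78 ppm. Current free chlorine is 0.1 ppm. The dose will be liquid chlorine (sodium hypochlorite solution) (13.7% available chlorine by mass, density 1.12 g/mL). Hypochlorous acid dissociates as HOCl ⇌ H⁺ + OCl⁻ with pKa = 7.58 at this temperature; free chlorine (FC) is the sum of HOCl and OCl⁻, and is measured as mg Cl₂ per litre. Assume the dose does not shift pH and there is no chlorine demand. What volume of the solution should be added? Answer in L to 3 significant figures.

Volume: 321 m³ = 321,000 L.
[OCl⁻]/[HOCl] = 10^(pH − pKa) = 10^(7.61 − 7.58) = 1.072; fraction as HOCl = 1/(1 + 1.072) = 0.4827.
Free chlorine required for 1.78 ppm HOCl: 1.78 / 0.4827 = 3.687 ppm.
FC to add: 3.687 − 0.1 = 3.587 mg/L as Cl₂.
Cl₂ equivalent: 3.587 mg/L × 321,000 L = 1152 g.
Product at 13.7% available Cl: 1152 / 0.137 = 8405 g.
Volume: 8405 g ÷ 1.12 g/mL = 7505 mL.

7.50 L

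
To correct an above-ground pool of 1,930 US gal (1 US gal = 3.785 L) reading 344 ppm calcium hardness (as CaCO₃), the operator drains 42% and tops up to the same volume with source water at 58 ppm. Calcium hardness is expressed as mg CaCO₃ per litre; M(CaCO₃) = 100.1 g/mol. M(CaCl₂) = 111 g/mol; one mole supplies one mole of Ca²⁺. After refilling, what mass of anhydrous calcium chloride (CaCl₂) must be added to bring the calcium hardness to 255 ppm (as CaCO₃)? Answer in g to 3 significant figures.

252 g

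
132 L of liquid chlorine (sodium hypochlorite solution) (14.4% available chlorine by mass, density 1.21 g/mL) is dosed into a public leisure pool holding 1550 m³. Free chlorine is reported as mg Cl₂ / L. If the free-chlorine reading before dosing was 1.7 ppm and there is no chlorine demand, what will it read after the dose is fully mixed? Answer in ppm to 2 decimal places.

Volume: 1550 m³ = 1,550,000 L.
Mass of solution: 132 L × 1000 mL/L × 1.21 g/mL = 159,700 g.
Available chlorine delivered: 159,700 g × 0.144 = 23,000 g as Cl₂.
Concentration rise: 23,000 g / 1,550,000 L = 14.84 mg/L = 14.84 ppm.
Final FC: 1.7 + 14.84 = 16.54 ppm.

16.54 ppm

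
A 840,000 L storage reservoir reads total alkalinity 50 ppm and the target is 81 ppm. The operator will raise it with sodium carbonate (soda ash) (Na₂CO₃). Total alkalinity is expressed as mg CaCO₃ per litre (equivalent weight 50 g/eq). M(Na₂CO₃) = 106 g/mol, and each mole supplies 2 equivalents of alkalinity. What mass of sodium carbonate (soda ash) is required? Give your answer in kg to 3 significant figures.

Alkalinity to add: (81 − 50) = 31 mg/L as CaCO₃ × 840,000 L = 26,040 g as CaCO₃.
Equivalents: 26,040 g ÷ 50 g/eq = 520.8 eq.
Each mole of Na₂CO₃ supplies 2 eq, so 520.8 / 2 = 260.4 mol.
Mass: 260.4 mol × 106 g/mol = 27,600 g.

27.6 kg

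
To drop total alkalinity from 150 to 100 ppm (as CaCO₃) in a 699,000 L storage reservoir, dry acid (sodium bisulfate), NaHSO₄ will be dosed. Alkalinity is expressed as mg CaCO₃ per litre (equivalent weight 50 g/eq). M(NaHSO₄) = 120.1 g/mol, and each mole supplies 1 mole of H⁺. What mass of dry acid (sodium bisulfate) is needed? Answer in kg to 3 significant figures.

Alkalinity to neutralize: (150 − 100) = 50 mg/L as CaCO₃ × 699,000 L = 34,950 g as CaCO₃.
Equivalents of H⁺ required: 34,950 ÷ 50 g/eq = 699 eq = 699 mol NaHSO₄.
Mass of NaHSO₄: 699 × 120.1 = 83,950 g.

83.9 kg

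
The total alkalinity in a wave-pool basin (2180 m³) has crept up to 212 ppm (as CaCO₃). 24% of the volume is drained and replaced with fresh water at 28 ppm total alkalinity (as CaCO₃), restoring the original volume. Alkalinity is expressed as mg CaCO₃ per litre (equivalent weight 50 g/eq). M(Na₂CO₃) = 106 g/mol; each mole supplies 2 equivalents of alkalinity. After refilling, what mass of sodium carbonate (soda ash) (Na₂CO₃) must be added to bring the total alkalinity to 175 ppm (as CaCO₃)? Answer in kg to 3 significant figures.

Volume: 2180 m³ = 2,180,000 L.
After draining 24% and refilling: 212 × 0.76 + 28 × 0.24 = 167.84 ppm.
Deficit to target: 175 − 167.84 = 7.16 mg/L.
As CaCO₃: 7.16 mg/L × 2,180,000 L = 15,610 g; ÷ 50 g/eq ÷ 2 = 156.1 mol Na₂CO₃.
Mass: 156.1 × 106 = 16,550 g.

16.5 kg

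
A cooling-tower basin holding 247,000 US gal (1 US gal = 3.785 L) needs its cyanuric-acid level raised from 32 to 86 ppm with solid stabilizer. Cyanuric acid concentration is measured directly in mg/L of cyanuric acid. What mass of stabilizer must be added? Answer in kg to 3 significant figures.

50.5 kg

Volume: 247,000 US gal × 3.785 L/gal = 934,895 L.
CYA to add: (86 − 32) = 54 mg/L × 934,895 L = 50,480 g cyanuric acid.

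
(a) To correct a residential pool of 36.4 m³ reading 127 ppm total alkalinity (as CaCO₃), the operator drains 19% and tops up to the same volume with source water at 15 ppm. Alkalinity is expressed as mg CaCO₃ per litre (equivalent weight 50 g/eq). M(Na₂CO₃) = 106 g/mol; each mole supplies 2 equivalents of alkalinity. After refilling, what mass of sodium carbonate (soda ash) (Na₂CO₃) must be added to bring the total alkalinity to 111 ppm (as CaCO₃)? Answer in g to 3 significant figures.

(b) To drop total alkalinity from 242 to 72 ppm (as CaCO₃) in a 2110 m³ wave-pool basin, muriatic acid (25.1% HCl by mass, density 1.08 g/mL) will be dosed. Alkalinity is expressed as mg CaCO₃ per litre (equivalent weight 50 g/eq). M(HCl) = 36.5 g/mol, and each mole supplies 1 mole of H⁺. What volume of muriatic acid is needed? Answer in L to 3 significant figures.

(a) Volume: 36.4 m³ = 36,400 L.
(a) After draining 19% and refilling: 127 × 0.81 + 15 × 0.19 = 105.72 ppm.
(a) Deficit to target: 111 − 105.72 = 5.28 mg/L.
(a) As CaCO₃: 5.28 mg/L × 36,400 L = 192.2 g; ÷ 50 g/eq ÷ 2 = 1.922 mol Na₂CO₃.
(a) Mass: 1.922 × 106 = 203.7 g.

(b) Volume: 2110 m³ = 2,110,000 L.
(b) Alkalinity to neutralize: (242 − 72) = 170 mg/L as CaCO₃ × 2,110,000 L = 358,700 g as CaCO₃.
(b) Equivalents of H⁺ required: 358,700 ÷ 50 g/eq = 7174 eq = 7174 mol HCl.
(b) Mass of HCl: 7174 × 36.5 = 261,900 g.
(b) Mass of 25.1% solution: 261,900 / 0.251 = 1,043,000 g.
(b) Volume: 1,043,000 g ÷ 1.08 g/mL = 966,000 mL.

(a) 204 g; (b) 966 L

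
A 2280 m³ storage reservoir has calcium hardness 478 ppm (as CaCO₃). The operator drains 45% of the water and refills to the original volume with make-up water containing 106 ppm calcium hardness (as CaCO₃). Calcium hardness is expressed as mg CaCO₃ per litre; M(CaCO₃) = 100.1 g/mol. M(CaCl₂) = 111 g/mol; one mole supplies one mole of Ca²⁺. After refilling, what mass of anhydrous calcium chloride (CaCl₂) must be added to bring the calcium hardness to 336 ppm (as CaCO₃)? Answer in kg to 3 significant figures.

64.2 kg

Volume: 2280 m³ = 2,280,000 L.
After draining 45% and refilling: 478 × 0.55 + 106 × 0.45 = 310.6 ppm.
Deficit to target: 336 − 310.6 = 25.4 mg/L.
As CaCO₃: 25.4 mg/L × 2,280,000 L = 57,910 g; ÷ 100.1 = 578.5 mol Ca²⁺.
Mass: 578.5 × 111 = 64,220 g.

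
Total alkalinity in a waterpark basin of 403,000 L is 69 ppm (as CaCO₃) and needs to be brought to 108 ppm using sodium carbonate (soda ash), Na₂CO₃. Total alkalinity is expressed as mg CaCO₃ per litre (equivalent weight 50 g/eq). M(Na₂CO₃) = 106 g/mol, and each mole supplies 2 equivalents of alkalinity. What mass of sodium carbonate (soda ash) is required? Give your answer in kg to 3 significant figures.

16.7 kg

Alkalinity to add: (108 − 69) = 39 mg/L as CaCO₃ × 403,000 L = 15,720 g as CaCO₃.
Equivalents: 15,720 g ÷ 50 g/eq = 314.3 eq.
Each mole of Na₂CO₃ supplies 2 eq, so 314.3 / 2 = 157.2 mol.
Mass: 157.2 mol × 106 g/mol = 16,660 g.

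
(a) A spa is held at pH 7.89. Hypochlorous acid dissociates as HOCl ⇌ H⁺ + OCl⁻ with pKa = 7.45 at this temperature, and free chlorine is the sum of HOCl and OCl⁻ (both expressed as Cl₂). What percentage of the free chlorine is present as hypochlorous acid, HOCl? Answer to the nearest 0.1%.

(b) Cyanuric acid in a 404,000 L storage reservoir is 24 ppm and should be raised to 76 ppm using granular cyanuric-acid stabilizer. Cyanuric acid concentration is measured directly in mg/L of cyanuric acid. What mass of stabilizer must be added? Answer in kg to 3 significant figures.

(a) 26.6%; (b) 21.0 kg

(a) [OCl⁻]/[HOCl] = 10^(pH − pKa) = 10^(7.89 − 7.45) = 10^0.44 = 2.754.
(a) Fraction as HOCl = 1 / (1 + 2.754) = 0.2664.

(b) CYA to add: (76 − 24) = 52 mg/L × 404,000 L = 21,010 g cyanuric acid.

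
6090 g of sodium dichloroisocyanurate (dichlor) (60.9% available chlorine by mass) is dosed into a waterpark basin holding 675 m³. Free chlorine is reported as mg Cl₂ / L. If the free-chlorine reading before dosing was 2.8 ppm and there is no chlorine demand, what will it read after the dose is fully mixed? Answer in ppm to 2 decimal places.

8.29 ppm

Volume: 675 m³ = 675,000 L.
Available chlorine delivered: 6090 g × 0.609 = 3709 g as Cl₂.
Concentration rise: 3709 g / 675,000 L = 5.495 mg/L = 5.49 ppm.
Final FC: 2.8 + 5.49 = 8.29 ppm.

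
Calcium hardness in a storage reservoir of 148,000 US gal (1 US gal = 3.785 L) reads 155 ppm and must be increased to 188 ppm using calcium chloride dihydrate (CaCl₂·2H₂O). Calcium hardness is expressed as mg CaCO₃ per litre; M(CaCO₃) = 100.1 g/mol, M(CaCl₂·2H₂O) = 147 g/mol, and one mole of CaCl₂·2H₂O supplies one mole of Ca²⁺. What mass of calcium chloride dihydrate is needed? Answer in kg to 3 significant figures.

Volume: 148,000 US gal × 3.785 L/gal = 560,180 L.
Hardness to add: (188 − 155) = 33 mg/L as CaCO₃ × 560,180 L = 18,490 g as CaCO₃.
Moles of Ca²⁺ (1 mol Ca²⁺ ≡ 1 mol CaCO₃): 18,490 / 100.1 g/mol = 184.7 mol.
Mass of CaCl₂·2H₂O: 184.7 × 147 = 27,150 g.

27.1 kg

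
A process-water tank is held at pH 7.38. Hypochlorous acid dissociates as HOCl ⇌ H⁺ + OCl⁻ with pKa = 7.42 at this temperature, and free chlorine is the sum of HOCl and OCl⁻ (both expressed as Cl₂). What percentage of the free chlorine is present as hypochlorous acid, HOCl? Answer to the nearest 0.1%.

[OCl⁻]/[HOCl] = 10^(pH − pKa) = 10^(7.38 − 7.42) = 10^-0.04 = 0.912.
Fraction as HOCl = 1 / (1 + 0.912) = 0.523.

52.3%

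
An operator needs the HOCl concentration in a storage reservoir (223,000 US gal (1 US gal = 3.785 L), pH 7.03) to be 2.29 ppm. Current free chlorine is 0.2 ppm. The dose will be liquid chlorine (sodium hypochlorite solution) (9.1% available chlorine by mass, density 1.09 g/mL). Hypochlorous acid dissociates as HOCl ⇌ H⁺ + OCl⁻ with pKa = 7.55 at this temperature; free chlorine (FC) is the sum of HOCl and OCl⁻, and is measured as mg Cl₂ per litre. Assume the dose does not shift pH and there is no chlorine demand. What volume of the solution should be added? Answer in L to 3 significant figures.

23.7 L

Volume: 223,000 US gal × 3.785 L/gal = 844,055 L.
[OCl⁻]/[HOCl] = 10^(pH − pKa) = 10^(7.03 − 7.55) = 0.302; fraction as HOCl = 1/(1 + 0.302) = 0.7681.
Free chlorine required for 2.29 ppm HOCl: 2.29 / 0.7681 = 2.982 ppm.
FC to add: 2.982 − 0.2 = 2.782 mg/L as Cl₂.
Cl₂ equivalent: 2.782 mg/L × 844,055 L = 2348 g.
Product at 9.1% available Cl: 2348 / 0.091 = 25,800 g.
Volume: 25,800 g ÷ 1.09 g/mL = 23,670 mL.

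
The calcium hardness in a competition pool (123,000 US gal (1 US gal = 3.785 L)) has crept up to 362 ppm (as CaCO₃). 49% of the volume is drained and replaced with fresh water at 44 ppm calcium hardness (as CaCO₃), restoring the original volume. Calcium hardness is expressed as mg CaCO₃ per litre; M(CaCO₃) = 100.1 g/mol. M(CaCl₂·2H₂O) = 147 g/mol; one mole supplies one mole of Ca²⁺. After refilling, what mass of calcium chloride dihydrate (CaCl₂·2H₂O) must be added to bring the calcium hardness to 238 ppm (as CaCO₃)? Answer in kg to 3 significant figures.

Volume: 123,000 US gal × 3.785 L/gal = 465,555 L.
After draining 49% and refilling: 362 × 0.51 + 44 × 0.49 = 206.18 ppm.
Deficit to target: 238 − 206.18 = 31.82 mg/L.
As CaCO₃: 31.82 mg/L × 465,555 L = 14,810 g; ÷ 100.1 = 148 mol Ca²⁺.
Mass: 148 × 147 = 21,750 g.

21.8 kg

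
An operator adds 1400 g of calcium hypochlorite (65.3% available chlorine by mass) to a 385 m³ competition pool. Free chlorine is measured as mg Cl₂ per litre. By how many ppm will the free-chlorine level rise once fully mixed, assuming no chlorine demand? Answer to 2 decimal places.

2.37 ppm

Volume: 385 m³ = 385,000 L.
Available chlorine delivered: 1400 g × 0.653 = 914.2 g as Cl₂.
Concentration rise: 914.2 g / 385,000 L = 2.375 mg/L = 2.37 ppm.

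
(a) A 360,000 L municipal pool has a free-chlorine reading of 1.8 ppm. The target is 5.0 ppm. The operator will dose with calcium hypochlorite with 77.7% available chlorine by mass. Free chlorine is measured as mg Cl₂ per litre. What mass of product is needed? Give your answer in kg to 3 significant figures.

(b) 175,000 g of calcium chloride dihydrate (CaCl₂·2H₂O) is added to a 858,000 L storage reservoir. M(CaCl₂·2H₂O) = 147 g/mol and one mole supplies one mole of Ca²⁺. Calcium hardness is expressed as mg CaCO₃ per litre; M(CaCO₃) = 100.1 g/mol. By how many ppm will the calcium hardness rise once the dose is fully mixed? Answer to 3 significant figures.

(a) 1.48 kg; (b) 139 ppm

(a) Chlorine deficit: 5.0 − 1.8 = 3.2 ppm = 3.2 mg/L as Cl₂.
(a) Cl₂ equivalent needed: 3.2 mg/L × 360,000 L = 1,152,000 mg = 1152 g.
(a) Product at 77.7% available chlorine: 1152 / 0.777 = 1483 g.

(b) Moles of Ca²⁺: 175,000 g ÷ 147 g/mol = 1190 mol.
(b) As CaCO₃: 1190 mol × 100.1 g/mol = 119,200 g.
(b) Rise: 119,200 g / 858,000 L × 1000 = 138.9 mg/L.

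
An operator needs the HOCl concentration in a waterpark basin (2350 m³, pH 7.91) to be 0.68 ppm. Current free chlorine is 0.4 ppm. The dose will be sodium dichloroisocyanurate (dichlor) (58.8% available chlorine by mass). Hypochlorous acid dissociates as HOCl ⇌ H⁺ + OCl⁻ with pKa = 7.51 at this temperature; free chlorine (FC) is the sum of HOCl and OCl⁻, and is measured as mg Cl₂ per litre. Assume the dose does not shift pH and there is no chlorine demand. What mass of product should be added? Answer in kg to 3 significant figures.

7.95 kg

Volume: 2350 m³ = 2,350,000 L.
[OCl⁻]/[HOCl] = 10^(pH − pKa) = 10^(7.91 − 7.51) = 2.512; fraction as HOCl = 1/(1 + 2.512) = 0.2847.
Free chlorine required for 0.68 ppm HOCl: 0.68 / 0.2847 = 2.388 ppm.
FC to add: 2.388 − 0.4 = 1.988 mg/L as Cl₂.
Cl₂ equivalent: 1.988 mg/L × 2,350,000 L = 4672 g.
Product at 58.8% available Cl: 4672 / 0.588 = 7946 g.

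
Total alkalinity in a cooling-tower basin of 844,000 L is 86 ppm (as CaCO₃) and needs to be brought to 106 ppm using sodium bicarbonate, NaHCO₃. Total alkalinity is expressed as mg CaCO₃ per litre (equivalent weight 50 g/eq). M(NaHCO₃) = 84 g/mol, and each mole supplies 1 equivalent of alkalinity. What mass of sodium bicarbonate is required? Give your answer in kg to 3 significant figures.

28.4 kg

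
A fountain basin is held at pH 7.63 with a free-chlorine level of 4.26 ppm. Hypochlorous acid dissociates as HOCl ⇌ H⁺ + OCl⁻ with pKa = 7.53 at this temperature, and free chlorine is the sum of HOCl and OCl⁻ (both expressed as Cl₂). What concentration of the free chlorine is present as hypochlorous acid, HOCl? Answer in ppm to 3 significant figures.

[OCl⁻]/[HOCl] = 10^(pH − pKa) = 10^(7.63 − 7.53) = 10^0.10 = 1.259.
Fraction as HOCl = 1 / (1 + 1.259) = 0.4427.
HOCl = 0.4427 × 4.26 ppm = 1.886 ppm.

1.89 ppm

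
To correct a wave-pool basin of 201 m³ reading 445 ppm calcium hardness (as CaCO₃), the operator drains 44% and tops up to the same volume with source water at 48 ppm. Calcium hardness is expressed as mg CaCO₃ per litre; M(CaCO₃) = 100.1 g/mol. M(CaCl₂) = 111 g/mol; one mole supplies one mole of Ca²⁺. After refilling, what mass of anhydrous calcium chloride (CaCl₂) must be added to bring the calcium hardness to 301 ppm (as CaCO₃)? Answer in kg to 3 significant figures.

Volume: 201 m³ = 201,000 L.
After draining 44% and refilling: 445 × 0.56 + 48 × 0.44 = 270.32 ppm.
Deficit to target: 301 − 270.32 = 30.68 mg/L.
As CaCO₃: 30.68 mg/L × 201,000 L = 6167 g; ÷ 100.1 = 61.61 mol Ca²⁺.
Mass: 61.61 × 111 = 6838 g.

6.84 kg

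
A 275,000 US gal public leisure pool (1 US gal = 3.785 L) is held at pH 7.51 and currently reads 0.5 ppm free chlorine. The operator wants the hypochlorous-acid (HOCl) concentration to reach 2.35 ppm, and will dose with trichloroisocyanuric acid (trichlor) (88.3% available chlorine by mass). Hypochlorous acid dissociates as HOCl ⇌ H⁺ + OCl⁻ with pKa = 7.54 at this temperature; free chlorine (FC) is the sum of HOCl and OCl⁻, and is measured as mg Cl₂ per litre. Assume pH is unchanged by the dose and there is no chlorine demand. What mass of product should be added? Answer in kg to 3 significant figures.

Volume: 275,000 US gal × 3.785 L/gal = 1,040,875 L.
[OCl⁻]/[HOCl] = 10^(pH − pKa) = 10^(7.51 − 7.54) = 0.9333; fraction as HOCl = 1/(1 + 0.9333) = 0.5173.
Free chlorine required for 2.35 ppm HOCl: 2.35 / 0.5173 = 4.543 ppm.
FC to add: 4.543 − 0.5 = 4.043 mg/L as Cl₂.
Cl₂ equivalent: 4.043 mg/L × 1,040,875 L = 4208 g.
Product at 88.3% available Cl: 4208 / 0.883 = 4766 g.

4.77 kg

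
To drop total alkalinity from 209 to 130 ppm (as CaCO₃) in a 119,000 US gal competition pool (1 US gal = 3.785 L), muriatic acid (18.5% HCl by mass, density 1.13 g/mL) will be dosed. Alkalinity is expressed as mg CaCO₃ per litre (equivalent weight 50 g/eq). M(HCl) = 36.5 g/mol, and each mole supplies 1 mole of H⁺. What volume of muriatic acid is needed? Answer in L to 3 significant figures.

Volume: 119,000 US gal × 3.785 L/gal = 450,415 L.
Alkalinity to neutralize: (209 − 130) = 79 mg/L as CaCO₃ × 450,415 L = 35,580 g as CaCO₃.
Equivalents of H⁺ required: 35,580 ÷ 50 g/eq = 711.7 eq = 711.7 mol HCl.
Mass of HCl: 711.7 × 36.5 = 25,980 g.
Mass of 18.5% solution: 25,980 / 0.185 = 140,400 g.
Volume: 140,400 g ÷ 1.13 g/mL = 124,300 mL.

124 L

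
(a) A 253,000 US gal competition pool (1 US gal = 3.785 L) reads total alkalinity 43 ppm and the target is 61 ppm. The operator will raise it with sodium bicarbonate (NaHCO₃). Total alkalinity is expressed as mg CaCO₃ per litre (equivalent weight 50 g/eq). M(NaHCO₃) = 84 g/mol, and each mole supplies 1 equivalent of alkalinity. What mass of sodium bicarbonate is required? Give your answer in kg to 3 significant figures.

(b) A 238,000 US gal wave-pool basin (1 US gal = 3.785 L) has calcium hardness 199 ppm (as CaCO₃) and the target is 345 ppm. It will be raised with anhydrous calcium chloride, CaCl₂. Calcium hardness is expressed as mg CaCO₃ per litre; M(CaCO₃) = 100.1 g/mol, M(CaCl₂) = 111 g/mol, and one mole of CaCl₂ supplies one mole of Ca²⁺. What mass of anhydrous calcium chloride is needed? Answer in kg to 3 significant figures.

(a) Volume: 253,000 US gal × 3.785 L/gal = 957,605 L.
(a) Alkalinity to add: (61 − 43) = 18 mg/L as CaCO₃ × 957,605 L = 17,240 g as CaCO₃.
(a) Equivalents: 17,240 g ÷ 50 g/eq = 344.7 eq.
(a) NaHCO₃ supplies 1 eq per mole → 344.7 mol.
(a) Mass: 344.7 mol × 84 g/mol = 28,960 g.

(b) Volume: 238,000 US gal × 3.785 L/gal = 900,830 L.
(b) Hardness to add: (345 − 199) = 146 mg/L as CaCO₃ × 900,830 L = 131,500 g as CaCO₃.
(b) Moles of Ca²⁺ (1 mol Ca²⁺ ≡ 1 mol CaCO₃): 131,500 / 100.1 g/mol = 1314 mol.
(b) Mass of CaCl₂: 1314 × 111 = 145,800 g.

(a) 29.0 kg; (b) 146 kg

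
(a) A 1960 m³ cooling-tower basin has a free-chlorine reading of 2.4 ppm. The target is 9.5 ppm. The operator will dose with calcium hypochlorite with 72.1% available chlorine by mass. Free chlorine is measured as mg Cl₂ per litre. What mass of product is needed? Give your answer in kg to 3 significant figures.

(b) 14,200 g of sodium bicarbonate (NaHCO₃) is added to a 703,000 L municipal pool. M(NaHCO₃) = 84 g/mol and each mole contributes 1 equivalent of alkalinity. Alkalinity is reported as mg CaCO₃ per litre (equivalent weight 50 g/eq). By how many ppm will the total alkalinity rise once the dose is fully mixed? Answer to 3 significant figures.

(a) 19.3 kg; (b) 12.0 ppm

(a) Volume: 1960 m³ = 1,960,000 L.
(a) Chlorine deficit: 9.5 − 2.4 = 7.1 ppm = 7.1 mg/L as Cl₂.
(a) Cl₂ equivalent needed: 7.1 mg/L × 1,960,000 L = 13,920,000 mg = 13,920 g.
(a) Product at 72.1% available chlorine: 13,920 / 0.721 = 19,300 g.

(b) Moles of NaHCO₃: 14,200 g ÷ 84 g/mol = 169 mol → 169 eq of alkalinity.
(b) As CaCO₃: 169 eq × 50 g/eq = 8452 g.
(b) Rise: 8452 g / 703,000 L × 1000 = 12.02 mg/L.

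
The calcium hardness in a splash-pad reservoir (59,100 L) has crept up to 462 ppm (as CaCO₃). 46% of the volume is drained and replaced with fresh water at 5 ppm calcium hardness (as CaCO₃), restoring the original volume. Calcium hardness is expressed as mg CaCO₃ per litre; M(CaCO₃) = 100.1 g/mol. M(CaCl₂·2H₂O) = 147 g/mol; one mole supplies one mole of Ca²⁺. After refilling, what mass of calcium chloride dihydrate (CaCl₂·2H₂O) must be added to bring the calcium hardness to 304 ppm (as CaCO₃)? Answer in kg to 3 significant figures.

4.53 kg

After draining 46% and refilling: 462 × 0.54 + 5 × 0.46 = 251.78 ppm.
Deficit to target: 304 − 251.78 = 52.22 mg/L.
As CaCO₃: 52.22 mg/L × 59,100 L = 3086 g; ÷ 100.1 = 30.83 mol Ca²⁺.
Mass: 30.83 × 147 = 4532 g.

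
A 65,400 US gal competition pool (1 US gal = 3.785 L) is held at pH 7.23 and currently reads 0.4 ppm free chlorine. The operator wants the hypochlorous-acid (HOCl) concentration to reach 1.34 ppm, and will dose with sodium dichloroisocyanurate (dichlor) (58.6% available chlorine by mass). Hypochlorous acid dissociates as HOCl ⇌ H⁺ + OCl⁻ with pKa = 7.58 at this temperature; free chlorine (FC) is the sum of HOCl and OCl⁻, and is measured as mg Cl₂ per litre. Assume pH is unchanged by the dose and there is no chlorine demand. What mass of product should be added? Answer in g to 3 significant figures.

Volume: 65,400 US gal × 3.785 L/gal = 247,539 L.
[OCl⁻]/[HOCl] = 10^(pH − pKa) = 10^(7.23 − 7.58) = 0.4467; fraction as HOCl = 1/(1 + 0.4467) = 0.6912.
Free chlorine required for 1.34 ppm HOCl: 1.34 / 0.6912 = 1.939 ppm.
FC to add: 1.939 − 0.4 = 1.539 mg/L as Cl₂.
Cl₂ equivalent: 1.539 mg/L × 247,539 L = 380.9 g.
Product at 58.6% available Cl: 380.9 / 0.586 = 649.9 g.

650 g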